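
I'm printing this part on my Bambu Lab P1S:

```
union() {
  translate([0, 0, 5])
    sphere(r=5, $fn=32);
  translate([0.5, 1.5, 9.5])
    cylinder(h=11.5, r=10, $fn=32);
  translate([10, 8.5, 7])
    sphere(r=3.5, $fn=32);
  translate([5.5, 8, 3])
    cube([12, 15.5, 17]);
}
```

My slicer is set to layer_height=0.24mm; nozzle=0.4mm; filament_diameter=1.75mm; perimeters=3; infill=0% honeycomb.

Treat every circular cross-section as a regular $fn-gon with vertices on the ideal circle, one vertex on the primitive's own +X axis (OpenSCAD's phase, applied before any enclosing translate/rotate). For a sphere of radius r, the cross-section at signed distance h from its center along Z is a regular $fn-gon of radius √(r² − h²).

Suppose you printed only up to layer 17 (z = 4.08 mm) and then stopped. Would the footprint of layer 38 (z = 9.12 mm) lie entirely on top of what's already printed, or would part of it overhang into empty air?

Compare the two slices. At z = 4.08: the r=5 sphere slices to a regular 32-gon of circumradius 4.915 (√(r²−h²) with h=0.92 from center) (area = (32/2)·4.915²·sin(360°/32) = 75.39 mm²); the cylinder at (0.5, 1.5) does not reach this height (z outside [9.5, 21]); the r=3.5 sphere at (10, 8.5) contributes a regular 32-gon of circumradius √(3.5²−2.92²) = 1.930 (area = (32/2)·1.930²·sin(360°/32) = 11.62 mm²); the 12×15.5 cube at (5.5, 8) contributes its full rectangle (area 186.00 mm²); Combining (union): the regions partially overlap — summed areas 273.02 mm² minus the doubly-counted overlap 7.71 mm² gives 265.30 mm² — area = 265.30 mm². At z = 9.12: the r=5 sphere contributes a regular 32-gon of circumradius √(5²−4.12²) = 2.833 (area = (32/2)·2.833²·sin(360°/32) = 25.05 mm²); the cylinder at (0.5, 1.5) is absent (z outside [9.5, 21]); the sphere at (10, 8.5): section is a regular 32-gon, circumradius = √(r²−h²) = √(3.5²−2.12²) = 2.785 (area = (32/2)·2.785²·sin(360°/32) = 24.21 mm²); the 12×15.5 cube at (5.5, 8) contributes its full rectangle (area 186.00 mm²); Combining (union): the regions partially overlap — summed areas 235.26 mm² minus the doubly-counted overlap 14.86 mm² gives 220.40 mm² — area = 220.40 mm². Checking containment: at z = 9.12 the cross-section extends beyond the z = 4.08 cross-section by about 5.43 mm².

part overhangs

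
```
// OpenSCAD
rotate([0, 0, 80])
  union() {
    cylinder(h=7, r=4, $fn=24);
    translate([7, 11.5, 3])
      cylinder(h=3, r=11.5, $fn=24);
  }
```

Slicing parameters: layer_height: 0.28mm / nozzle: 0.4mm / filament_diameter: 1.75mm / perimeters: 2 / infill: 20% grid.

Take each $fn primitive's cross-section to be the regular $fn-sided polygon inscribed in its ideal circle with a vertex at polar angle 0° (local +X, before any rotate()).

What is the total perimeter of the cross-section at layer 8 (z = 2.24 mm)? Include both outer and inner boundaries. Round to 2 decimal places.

At z = 2.24 mm: the r=4 cylinder contributes a regular 24-gon of circumradius 4 (perimeter = 2·24·4.000·sin(180°/24) = 25.06 mm); the cylinder at (7, 11.5) does not reach this height (z outside [3, 6]); Combining (union): only the r=4 cylinder is present, so the union is just that shape — boundary = 25.06 mm; (rotated 80° about Z; rotation is an isometry so areas/perimeters/island counts are preserved). Overall, the cross-section is a single solid region. Total boundary length (outer) = 25.06 mm.

25.06 mm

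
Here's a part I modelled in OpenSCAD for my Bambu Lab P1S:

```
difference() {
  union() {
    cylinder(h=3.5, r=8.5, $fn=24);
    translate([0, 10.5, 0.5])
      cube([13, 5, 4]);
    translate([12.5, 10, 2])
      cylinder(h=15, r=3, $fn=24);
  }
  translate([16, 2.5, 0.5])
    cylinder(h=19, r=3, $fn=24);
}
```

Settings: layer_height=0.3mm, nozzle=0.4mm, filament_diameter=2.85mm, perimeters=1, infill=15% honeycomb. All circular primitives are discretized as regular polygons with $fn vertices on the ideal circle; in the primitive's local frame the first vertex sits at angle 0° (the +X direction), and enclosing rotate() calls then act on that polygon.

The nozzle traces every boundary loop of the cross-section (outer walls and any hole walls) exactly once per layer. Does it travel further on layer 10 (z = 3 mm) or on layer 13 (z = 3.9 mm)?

Layer 10 (z = 3): the cylinder: section is a regular 24-gon, circumradius r=8.5 (perimeter = 2·24·8.500·sin(180°/24) = 53.25 mm); the cube at (0, 10.5) (footprint 13×5) is included at this height (perimeter 36.00 mm); the r=3 cylinder at (12.5, 10) contributes a regular 24-gon of circumradius 3 (perimeter = 2·24·3.000·sin(180°/24) = 18.80 mm); Merging all regions: the regions partially overlap (shared area 6.74 mm²), so the edge portions inside another operand are dropped and the merged outline is re-measured after clipping — boundary = 97.48 mm; the cylinder at (16, 2.5): section is a regular 24-gon, circumradius r=3 (perimeter = 2·24·3.000·sin(180°/24) = 18.80 mm); Taking the first minus the rest: starting from that combined region, the r=3 cylinder at (16, 2.5) misses the remaining region (no effect) — boundary = 97.48 mm. So its perimeter = 97.48 mm. Layer 13 (z = 3.9): the cylinder is absent (z outside [0, 3.5]); the cube at (0, 10.5) (footprint 13×5) is included at this height (perimeter 36.00 mm); the cylinder at (12.5, 10): section is a regular 24-gon, circumradius r=3 (perimeter = 2·24·3.000·sin(180°/24) = 18.80 mm); Merging all regions: the regions partially overlap (shared area 6.74 mm²), so the edge portions inside another operand are dropped and the merged outline is re-measured after clipping — boundary = 44.23 mm; the r=3 cylinder at (16, 2.5) gives a regular 24-gon of circumradius 3 (constant along its height) (perimeter = 2·24·3.000·sin(180°/24) = 18.80 mm); Subtracting the remaining from the first: starting from that combined region, the r=3 cylinder at (16, 2.5) misses the remaining region (no effect) — boundary = 44.23 mm. So its perimeter = 44.23 mm. Layer 10 is larger (97.48 vs 44.23 mm).

layer 10 (z = 3 mm)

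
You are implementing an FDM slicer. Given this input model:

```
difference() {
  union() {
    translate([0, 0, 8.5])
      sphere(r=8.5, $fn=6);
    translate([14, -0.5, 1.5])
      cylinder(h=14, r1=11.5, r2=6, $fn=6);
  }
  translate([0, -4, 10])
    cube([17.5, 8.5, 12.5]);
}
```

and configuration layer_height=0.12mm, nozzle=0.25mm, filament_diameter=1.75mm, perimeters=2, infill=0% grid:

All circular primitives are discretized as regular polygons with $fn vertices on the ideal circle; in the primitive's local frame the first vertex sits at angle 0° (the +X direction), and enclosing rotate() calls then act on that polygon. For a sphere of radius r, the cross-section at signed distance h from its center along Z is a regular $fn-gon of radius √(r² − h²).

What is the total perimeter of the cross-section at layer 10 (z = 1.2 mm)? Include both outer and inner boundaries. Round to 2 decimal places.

At z = 1.2 mm: the r=8.5 sphere contributes a regular 6-gon of circumradius √(8.5²−7.3²) = 4.354 (perimeter = 2·6·4.354·sin(180°/6) = 26.13 mm); the cone at (14, -0.5) is not intersected at this z (z outside [1.5, 15.5]); Combining (union): only the r=8.5 sphere is present, so the union is just that shape — boundary = 26.13 mm; the cube at (0, -4) is not intersected at this z (z outside [10, 22.5]); After the difference (first − rest): none of the subtracted shapes is present at this height, so that combined region is unchanged — boundary = 26.13 mm. Overall, the cross-section is a single solid region. Total boundary length (outer) = 26.13 mm.

26.13 mm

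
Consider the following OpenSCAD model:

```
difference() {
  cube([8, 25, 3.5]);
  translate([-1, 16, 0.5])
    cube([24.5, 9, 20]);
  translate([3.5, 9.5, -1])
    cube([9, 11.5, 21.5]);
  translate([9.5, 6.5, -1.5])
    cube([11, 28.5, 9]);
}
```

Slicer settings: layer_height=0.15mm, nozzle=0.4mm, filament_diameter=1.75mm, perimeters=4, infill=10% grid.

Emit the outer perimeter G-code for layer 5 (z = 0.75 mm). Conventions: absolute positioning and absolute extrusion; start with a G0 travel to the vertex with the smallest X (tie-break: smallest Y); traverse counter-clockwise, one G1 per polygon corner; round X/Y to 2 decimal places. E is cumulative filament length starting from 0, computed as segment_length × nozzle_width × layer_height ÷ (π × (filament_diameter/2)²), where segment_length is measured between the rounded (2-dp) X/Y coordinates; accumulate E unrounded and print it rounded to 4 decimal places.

At z = 0.75 mm: the cube is present — its section is the full 8×25 rectangle; the cube at (-1, 16) (footprint 24.5×9) is included at this height; the 9×11.5 cube at (3.5, 9.5) contributes its full rectangle; the cube at (9.5, 6.5) (footprint 11×28.5) is included at this height; Subtracting the remaining from the first: starting from the 8×25 cube, the 24.5×9 cube at (-1, 16) partially overlaps it — only the 72.00 mm² overlap (of its 220.50 mm²) is removed, clipping the outline; the 9×11.5 cube at (3.5, 9.5) partially overlaps it — only the 29.25 mm² overlap (of its 103.50 mm²) is removed, clipping the outline; the 11×28.5 cube at (9.5, 6.5) misses the remaining region (no effect) — 1 connected region. The outline is a single polygon with 6 vertices. Extrusion per mm of travel: 0.4 × 0.15 / (π × 0.875²) = 0.024945. Accumulating E over each segment gives final E = 1.1974.

G0 X0.00 Y0.00 Z0.75
G1 X8.00 Y0.00 E0.1996
G1 X8.00 Y9.50 E0.4365
G1 X3.50 Y9.50 E0.5488
G1 X3.50 Y16.00 E0.7109
G1 X0.00 Y16.00 E0.7982
G1 X0.00 Y0.00 E1.1974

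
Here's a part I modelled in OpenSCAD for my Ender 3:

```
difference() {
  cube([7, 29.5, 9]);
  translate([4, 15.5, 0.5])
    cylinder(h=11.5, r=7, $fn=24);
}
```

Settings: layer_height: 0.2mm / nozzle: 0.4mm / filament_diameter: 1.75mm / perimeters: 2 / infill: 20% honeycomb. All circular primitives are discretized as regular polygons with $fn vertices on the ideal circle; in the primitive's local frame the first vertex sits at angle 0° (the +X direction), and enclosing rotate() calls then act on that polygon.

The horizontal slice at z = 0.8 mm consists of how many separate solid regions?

At z = 0.8 mm: the cube is present — its section is the full 7×29.5 rectangle; the r=7 cylinder at (4, 15.5) contributes a regular 24-gon of circumradius 7; Taking the first minus the rest: starting from the 7×29.5 cube, the r=7 cylinder at (4, 15.5) partially overlaps it — only the 92.87 mm² overlap (of its 152.19 mm²) is removed, clipping the outline — 2 connected regions. The result has 2 disconnected regions.

2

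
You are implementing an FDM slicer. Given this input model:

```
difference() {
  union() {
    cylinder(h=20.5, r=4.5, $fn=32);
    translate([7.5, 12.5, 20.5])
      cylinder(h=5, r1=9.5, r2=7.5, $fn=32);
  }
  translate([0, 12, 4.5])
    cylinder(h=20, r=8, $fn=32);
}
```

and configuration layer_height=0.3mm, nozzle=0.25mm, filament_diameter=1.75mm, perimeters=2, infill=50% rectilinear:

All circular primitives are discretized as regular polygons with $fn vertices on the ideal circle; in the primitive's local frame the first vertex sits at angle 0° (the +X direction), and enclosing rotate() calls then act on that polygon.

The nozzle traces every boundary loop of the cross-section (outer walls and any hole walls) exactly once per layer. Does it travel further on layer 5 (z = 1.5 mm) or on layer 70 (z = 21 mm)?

Layer 5 (z = 1.5): the cylinder: section is a regular 32-gon, circumradius r=4.5 (perimeter = 2·32·4.500·sin(180°/32) = 28.23 mm); the cone at (7.5, 12.5) does not reach this height (z outside [20.5, 25.5]); Combining (union): only the r=4.5 cylinder is present, so the union is just that shape — boundary = 28.23 mm; the cylinder at (0, 12) is not intersected at this z (z outside [4.5, 24.5]); After the difference (first − rest): none of the subtracted shapes is present at this height, so the result so far is unchanged — boundary = 28.23 mm. So its perimeter = 28.23 mm. Layer 70 (z = 21): the cylinder is not intersected at this z (z outside [0, 20.5]); the cone at (7.5, 12.5) contributes a regular 32-gon of circumradius 9.300 (interpolated between r1=9.5 and r2=7.5 at t=0.100) (perimeter = 2·32·9.300·sin(180°/32) = 58.34 mm); Taking the union: only the cone at (7.5, 12.5) is present, so the union is just that shape — boundary = 58.34 mm; the r=8 cylinder at (0, 12) gives a regular 32-gon of circumradius 8 (constant along its height) (perimeter = 2·32·8.000·sin(180°/32) = 50.18 mm); Subtracting the remaining from the first: starting from the result so far, the r=8 cylinder at (0, 12) partially overlaps it — only the 107.37 mm² overlap (of its 199.77 mm²) is removed, clipping the outline — boundary = 60.76 mm. So its perimeter = 60.76 mm. Layer 70 is larger (60.76 vs 28.23 mm).

layer 70 (z = 21 mm)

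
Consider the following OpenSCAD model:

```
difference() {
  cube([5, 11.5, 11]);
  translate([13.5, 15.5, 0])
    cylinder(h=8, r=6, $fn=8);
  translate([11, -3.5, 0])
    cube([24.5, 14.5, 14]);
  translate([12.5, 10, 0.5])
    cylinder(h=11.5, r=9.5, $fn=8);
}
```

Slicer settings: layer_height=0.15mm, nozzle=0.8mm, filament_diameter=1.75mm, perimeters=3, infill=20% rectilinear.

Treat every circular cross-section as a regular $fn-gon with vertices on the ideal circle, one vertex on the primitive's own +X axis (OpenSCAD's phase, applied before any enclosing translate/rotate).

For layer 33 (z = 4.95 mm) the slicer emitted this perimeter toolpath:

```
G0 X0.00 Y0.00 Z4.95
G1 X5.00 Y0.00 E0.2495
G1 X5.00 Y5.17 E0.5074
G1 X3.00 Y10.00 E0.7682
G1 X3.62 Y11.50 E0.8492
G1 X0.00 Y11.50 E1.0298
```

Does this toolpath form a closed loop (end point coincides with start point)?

Start point (G0): (0.00, 0.00). End point (last G1): the path does not return to the start — open.

no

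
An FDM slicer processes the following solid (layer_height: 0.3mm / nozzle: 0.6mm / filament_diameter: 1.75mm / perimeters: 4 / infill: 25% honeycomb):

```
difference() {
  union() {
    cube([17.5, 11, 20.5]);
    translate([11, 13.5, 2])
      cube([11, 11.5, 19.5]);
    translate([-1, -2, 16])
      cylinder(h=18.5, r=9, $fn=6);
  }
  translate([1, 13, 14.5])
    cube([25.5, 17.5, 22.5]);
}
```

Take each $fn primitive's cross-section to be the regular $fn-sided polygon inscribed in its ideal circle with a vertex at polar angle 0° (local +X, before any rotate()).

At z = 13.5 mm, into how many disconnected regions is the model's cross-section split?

2

At z = 13.5 mm: the cube is present — its section is the full 17.5×11 rectangle; the 11×11.5 cube at (11, 13.5) contributes its full rectangle; the cylinder at (-1, -2) is absent (z outside [16, 34.5]); Combining (union): the 2 present regions are separate (no shared area or edge), so areas and boundary lengths simply add and each stays a separate island — 2 connected regions; the cube at (1, 13) is not intersected at this z (z outside [14.5, 37]); After the difference (first − rest): none of the subtracted shapes is present at this height, so that combined region is unchanged — 2 connected regions. The result has 2 disconnected regions.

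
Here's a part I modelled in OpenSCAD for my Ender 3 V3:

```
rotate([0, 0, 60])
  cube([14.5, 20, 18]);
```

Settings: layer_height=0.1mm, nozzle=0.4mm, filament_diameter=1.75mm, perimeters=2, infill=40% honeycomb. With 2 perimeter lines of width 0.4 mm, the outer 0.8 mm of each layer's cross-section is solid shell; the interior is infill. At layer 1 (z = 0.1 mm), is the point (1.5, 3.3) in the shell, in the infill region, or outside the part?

At z = 0.1 mm: the 14.5×20 cube contributes its full rectangle; (rotated 60° about Z; rotation is an isometry so areas/perimeters/island counts are preserved). Overall, the cross-section is a single solid region. Undo the 60° rotation: the query point maps to (3.608, 0.351) in the un-rotated model frame. The nearest boundary edge runs (0.00, 0.00)→(14.50, 0.00); distance from the point to it = 0.35 mm. The point is inside the cross-section, 0.35 mm from the nearest boundary — within the 0.8 mm shell band (2 × 0.4).

shell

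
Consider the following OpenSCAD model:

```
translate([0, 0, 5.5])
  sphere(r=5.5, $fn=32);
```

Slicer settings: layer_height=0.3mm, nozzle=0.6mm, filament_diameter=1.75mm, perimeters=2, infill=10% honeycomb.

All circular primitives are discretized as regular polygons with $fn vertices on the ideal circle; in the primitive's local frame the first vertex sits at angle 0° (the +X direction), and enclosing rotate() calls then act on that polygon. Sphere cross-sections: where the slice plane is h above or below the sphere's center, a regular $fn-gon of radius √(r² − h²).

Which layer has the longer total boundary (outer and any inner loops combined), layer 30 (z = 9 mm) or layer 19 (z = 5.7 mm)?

Layer 30 (z = 9): the sphere: section is a regular 32-gon, circumradius = √(r²−h²) = √(5.5²−3.5²) = 4.243 (perimeter = 2·32·4.243·sin(180°/32) = 26.61 mm). So its perimeter = 26.61 mm. Layer 19 (z = 5.7): the r=5.5 sphere slices to a regular 32-gon of circumradius 5.496 (√(r²−h²) with h=0.2 from center) (perimeter = 2·32·5.496·sin(180°/32) = 34.48 mm). So its perimeter = 34.48 mm. Layer 19 is larger (34.48 vs 26.61 mm).

layer 19 (z = 5.7 mm)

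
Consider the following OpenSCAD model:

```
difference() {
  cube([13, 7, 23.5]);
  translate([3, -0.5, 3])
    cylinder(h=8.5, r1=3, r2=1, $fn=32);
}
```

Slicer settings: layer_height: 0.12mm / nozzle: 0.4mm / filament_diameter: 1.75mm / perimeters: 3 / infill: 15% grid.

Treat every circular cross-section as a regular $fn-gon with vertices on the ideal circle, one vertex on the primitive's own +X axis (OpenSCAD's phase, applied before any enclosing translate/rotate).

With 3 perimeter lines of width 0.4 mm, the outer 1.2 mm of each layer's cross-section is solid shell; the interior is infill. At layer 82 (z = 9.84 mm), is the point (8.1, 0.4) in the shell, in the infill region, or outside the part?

At z = 9.84 mm: the 13×7 cube contributes its full rectangle; the cone at (3, -0.5) (r1=3→r2=1) has section circumradius 1.391 here — a regular 32-gon; Taking the first minus the rest: starting from the 13×7 cube, the cone at (3, -0.5) partially overlaps it — only the 1.66 mm² overlap (of its 6.04 mm²) is removed, clipping the outline — 1 connected region. Overall, the cross-section is a single solid region. The nearest boundary edge runs (13.00, 0.00)→(4.29, 0.00); distance from the point to it = 0.40 mm. The point is inside the cross-section, 0.40 mm from the nearest boundary — within the 1.2 mm shell band (3 × 0.4).

shell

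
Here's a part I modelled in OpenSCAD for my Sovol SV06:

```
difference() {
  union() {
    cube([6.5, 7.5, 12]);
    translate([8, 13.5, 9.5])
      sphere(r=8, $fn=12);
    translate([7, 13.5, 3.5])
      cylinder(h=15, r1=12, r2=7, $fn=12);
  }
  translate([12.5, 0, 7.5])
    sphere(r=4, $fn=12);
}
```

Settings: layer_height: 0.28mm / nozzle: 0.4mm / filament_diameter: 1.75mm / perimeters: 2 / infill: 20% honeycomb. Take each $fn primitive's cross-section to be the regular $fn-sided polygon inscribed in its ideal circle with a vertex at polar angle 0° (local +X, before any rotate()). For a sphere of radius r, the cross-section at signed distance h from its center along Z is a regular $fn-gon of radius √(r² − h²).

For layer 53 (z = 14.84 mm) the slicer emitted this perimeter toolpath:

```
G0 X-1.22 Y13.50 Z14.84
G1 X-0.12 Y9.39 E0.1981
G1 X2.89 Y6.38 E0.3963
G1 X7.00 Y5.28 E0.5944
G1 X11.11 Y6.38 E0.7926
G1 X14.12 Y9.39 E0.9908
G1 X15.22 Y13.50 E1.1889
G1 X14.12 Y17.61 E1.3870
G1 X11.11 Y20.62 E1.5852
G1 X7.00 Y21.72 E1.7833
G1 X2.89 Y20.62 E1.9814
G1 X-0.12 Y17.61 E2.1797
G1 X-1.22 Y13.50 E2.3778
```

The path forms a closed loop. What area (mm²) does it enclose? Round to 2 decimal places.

202.74 mm²

Apply the shoelace formula to the sequence of (X, Y) vertices; enclosed area = 202.74 mm².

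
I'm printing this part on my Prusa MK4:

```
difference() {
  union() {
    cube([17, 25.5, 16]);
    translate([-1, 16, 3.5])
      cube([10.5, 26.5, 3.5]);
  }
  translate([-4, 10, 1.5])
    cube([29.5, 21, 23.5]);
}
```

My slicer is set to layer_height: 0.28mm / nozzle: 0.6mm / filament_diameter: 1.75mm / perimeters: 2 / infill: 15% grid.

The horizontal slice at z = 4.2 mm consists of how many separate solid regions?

At z = 4.2 mm: the cube (footprint 17×25.5) is included at this height; the cube at (-1, 16) (footprint 10.5×26.5) is included at this height; Taking the union: the regions partially overlap (shared area 90.25 mm²), so overlapping operands fuse into one piece — 1 connected region; the cube at (-4, 10) is present — its section is the full 29.5×21 rectangle; Subtracting the remaining from the first: starting from that combined region, the 29.5×21 cube at (-4, 10) partially overlaps it — only the 330.75 mm² overlap (of its 619.50 mm²) is removed, clipping the outline — 2 connected regions. The result has 2 disconnected regions.

2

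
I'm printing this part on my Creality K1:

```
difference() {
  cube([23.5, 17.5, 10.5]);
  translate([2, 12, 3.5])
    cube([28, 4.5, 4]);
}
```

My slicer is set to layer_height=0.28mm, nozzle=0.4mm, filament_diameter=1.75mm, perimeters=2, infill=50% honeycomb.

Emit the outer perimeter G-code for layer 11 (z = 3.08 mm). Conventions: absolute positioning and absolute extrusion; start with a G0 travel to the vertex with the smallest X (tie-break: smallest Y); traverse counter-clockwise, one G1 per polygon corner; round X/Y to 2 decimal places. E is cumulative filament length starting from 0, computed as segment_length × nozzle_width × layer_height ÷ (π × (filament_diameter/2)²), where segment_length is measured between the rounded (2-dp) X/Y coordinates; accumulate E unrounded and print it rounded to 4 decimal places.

G0 X0.00 Y0.00 Z3.08
G1 X23.50 Y0.00 E1.0943
G1 X23.50 Y17.50 E1.9091
G1 X0.00 Y17.50 E3.0034
G1 X0.00 Y0.00 E3.8183

At z = 3.08 mm: the 23.5×17.5 cube contributes its full rectangle; the cube at (2, 12) is not intersected at this z (z outside [3.5, 7.5]); After the difference (first − rest): none of the subtracted shapes is present at this height, so the 23.5×17.5 cube is unchanged — 1 connected region. The outline is a single polygon with 4 vertices. Extrusion per mm of travel: 0.4 × 0.28 / (π × 0.875²) = 0.046564. Accumulating E over each segment gives final E = 3.8183.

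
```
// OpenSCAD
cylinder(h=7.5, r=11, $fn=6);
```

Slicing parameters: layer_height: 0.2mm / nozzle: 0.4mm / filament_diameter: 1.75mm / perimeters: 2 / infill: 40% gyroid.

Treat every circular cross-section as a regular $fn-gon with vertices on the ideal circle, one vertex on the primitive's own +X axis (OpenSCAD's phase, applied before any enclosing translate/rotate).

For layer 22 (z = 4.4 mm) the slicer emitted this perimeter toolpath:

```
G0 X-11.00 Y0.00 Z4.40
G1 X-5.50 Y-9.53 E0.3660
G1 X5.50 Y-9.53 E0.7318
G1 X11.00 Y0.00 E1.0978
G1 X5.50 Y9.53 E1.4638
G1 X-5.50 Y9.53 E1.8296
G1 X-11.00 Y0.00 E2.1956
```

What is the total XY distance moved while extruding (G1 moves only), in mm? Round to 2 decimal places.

66.01 mm

Sum the Euclidean lengths of each G1 segment: total = 66.01 mm.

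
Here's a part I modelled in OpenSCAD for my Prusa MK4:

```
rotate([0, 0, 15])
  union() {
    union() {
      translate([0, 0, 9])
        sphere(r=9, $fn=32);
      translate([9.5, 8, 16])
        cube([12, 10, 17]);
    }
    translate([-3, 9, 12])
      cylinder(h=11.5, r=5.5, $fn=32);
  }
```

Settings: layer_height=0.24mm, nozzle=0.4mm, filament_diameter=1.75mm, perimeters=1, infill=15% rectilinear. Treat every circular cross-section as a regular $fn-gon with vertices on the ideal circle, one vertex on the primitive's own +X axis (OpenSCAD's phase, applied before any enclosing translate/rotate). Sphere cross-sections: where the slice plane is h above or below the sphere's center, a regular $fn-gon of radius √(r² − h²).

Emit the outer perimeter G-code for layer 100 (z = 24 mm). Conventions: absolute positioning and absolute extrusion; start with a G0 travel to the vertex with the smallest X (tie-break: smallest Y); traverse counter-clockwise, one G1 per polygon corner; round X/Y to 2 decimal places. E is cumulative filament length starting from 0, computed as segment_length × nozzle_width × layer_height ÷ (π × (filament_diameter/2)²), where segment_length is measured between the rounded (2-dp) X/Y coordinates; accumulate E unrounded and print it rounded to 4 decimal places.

At z = 24 mm: the sphere is absent (|z−center|=15.000 > r=9); the 12×10 cube at (9.5, 8) contributes its full rectangle; Combining (union): only the 12×10 cube at (9.5, 8) is present, so the union is just that shape — 1 connected region; the cylinder at (-3, 9) is absent (z outside [12, 23.5]); Combining (union): only the result so far is present, so the union is just that shape — 1 connected region; (rotated 15° about Z; rotation is an isometry so areas/perimeters/island counts are preserved). The outline is a single polygon with 4 vertices. Extrusion per mm of travel: 0.4 × 0.24 / (π × 0.875²) = 0.039912. Accumulating E over each segment gives final E = 1.7560.

G0 X4.52 Y19.85 Z24.00
G1 X7.11 Y10.19 E0.3992
G1 X18.70 Y13.29 E0.8780
G1 X16.11 Y22.95 E1.2772
G1 X4.52 Y19.85 E1.7560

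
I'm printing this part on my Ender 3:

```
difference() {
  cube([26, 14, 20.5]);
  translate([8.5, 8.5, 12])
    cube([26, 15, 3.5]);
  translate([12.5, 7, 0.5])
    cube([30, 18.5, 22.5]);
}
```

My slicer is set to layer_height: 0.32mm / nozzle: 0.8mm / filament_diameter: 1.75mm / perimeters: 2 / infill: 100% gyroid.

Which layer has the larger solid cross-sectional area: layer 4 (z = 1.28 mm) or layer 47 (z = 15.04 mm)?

layer 4 (z = 1.28 mm)

Layer 4 (z = 1.28): the 26×14 cube contributes its full rectangle (area 364.00 mm²); the cube at (8.5, 8.5) is not intersected at this z (z outside [12, 15.5]); the cube at (12.5, 7) is present — its section is the full 30×18.5 rectangle (area 555.00 mm²); After the difference (first − rest): starting from the 26×14 cube (364.00 mm²), the 30×18.5 cube at (12.5, 7) partially overlaps it — only the 94.50 mm² overlap (of its 555.00 mm²) is removed, clipping the outline — area = 269.50 mm². So its area = 269.50 mm². Layer 47 (z = 15.04): the cube is present — its section is the full 26×14 rectangle (area 364.00 mm²); the cube at (8.5, 8.5) (footprint 26×15) is included at this height (area 390.00 mm²); the 30×18.5 cube at (12.5, 7) contributes its full rectangle (area 555.00 mm²); Taking the first minus the rest: starting from the 26×14 cube (364.00 mm²), the 26×15 cube at (8.5, 8.5) partially overlaps it — only the 96.25 mm² overlap (of its 390.00 mm²) is removed, clipping the outline; the 30×18.5 cube at (12.5, 7) partially overlaps it — only the 20.25 mm² overlap (of its 555.00 mm²) is removed, clipping the outline — area = 247.50 mm². So its area = 247.50 mm². Layer 4 is larger (269.50 vs 247.50 mm²).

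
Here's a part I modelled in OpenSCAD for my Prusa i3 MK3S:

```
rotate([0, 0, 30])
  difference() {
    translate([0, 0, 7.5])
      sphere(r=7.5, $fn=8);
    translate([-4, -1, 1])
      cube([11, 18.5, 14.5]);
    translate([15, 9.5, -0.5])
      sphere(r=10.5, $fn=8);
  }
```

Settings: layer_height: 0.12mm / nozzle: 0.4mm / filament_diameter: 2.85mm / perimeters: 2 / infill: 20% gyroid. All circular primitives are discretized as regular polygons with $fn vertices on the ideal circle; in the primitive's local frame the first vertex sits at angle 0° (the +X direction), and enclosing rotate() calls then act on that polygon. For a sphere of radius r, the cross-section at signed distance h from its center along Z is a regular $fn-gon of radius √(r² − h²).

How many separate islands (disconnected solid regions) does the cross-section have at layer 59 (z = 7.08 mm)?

At z = 7.08 mm: the r=7.5 sphere contributes a regular 8-gon of circumradius √(7.5²−0.42²) = 7.488; the cube at (-4, -1) (footprint 11×18.5) is included at this height; the sphere at (15, 9.5): section is a regular 8-gon, circumradius = √(r²−h²) = √(10.5²−7.58²) = 7.266; After the difference (first − rest): starting from the r=7.5 sphere, the 11×18.5 cube at (-4, -1) partially overlaps it — only the 77.00 mm² overlap (of its 203.50 mm²) is removed, clipping the outline; the r=10.5 sphere at (15, 9.5) misses the remaining region (no effect) — 1 connected region; (whole slice rotated 30° about Z — lengths, areas and connectivity unchanged). Overall, the cross-section is a single solid region. Island count = 1.

1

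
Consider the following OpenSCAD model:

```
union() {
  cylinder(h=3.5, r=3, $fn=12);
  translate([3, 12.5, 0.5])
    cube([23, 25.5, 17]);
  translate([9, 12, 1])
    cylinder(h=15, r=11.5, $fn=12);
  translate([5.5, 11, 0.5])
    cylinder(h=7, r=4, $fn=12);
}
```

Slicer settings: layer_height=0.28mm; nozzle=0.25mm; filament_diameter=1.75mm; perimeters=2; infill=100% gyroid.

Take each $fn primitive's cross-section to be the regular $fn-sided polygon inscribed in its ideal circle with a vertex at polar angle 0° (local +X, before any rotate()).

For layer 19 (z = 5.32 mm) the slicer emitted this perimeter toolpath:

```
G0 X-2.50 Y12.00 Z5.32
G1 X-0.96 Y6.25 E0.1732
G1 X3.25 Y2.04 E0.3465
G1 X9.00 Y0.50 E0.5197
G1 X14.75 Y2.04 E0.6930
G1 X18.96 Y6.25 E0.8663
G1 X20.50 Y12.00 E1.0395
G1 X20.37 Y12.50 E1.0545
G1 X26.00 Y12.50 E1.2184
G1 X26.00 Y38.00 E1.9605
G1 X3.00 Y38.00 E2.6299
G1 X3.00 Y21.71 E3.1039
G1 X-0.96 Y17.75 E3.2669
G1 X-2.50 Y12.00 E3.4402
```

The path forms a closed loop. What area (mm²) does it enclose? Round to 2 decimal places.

828.64 mm²

Apply the shoelace formula to the sequence of (X, Y) vertices; enclosed area = 828.64 mm².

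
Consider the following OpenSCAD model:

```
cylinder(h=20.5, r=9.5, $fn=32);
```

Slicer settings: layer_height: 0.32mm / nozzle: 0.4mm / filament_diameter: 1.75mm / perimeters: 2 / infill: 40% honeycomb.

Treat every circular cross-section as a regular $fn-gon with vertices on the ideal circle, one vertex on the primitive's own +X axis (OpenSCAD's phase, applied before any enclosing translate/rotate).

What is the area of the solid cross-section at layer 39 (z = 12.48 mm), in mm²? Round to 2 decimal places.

281.71 mm²

At z = 12.48 mm: the cylinder: section is a regular 32-gon, circumradius r=9.5 (area = (32/2)·9.500²·sin(360°/32) = 281.71 mm²). Overall, the cross-section is a single solid region. Net area = 281.71 mm².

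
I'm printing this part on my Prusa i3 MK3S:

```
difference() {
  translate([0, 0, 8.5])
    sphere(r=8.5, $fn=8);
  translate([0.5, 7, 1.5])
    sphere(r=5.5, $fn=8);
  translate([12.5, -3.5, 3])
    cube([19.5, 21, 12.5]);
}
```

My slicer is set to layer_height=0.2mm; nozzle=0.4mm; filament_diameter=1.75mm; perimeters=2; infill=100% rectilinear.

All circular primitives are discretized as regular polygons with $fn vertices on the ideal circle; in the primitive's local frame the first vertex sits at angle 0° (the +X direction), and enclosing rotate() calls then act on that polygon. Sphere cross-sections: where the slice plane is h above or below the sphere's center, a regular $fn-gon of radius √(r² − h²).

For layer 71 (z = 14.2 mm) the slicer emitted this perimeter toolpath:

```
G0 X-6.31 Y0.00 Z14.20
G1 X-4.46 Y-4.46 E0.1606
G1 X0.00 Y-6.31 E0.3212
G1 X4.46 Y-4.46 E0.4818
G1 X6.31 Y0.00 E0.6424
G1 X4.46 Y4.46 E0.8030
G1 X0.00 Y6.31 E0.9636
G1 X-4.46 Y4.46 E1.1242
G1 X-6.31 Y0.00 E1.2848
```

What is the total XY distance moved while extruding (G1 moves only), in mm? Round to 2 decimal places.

Sum the Euclidean lengths of each G1 segment: total = 38.63 mm.

38.63 mm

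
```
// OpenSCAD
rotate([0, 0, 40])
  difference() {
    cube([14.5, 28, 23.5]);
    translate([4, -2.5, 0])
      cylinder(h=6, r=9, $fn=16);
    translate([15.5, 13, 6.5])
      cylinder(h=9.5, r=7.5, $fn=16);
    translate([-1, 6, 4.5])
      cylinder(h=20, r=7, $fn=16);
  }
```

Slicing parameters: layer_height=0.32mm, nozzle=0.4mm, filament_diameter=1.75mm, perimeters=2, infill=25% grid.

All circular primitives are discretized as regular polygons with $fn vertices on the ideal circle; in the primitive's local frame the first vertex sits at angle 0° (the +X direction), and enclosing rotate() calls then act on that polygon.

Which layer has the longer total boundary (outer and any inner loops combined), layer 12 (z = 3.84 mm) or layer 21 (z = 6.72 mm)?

layer 21 (z = 6.72 mm)

Layer 12 (z = 3.84): the cube (footprint 14.5×28) is included at this height (perimeter 85.00 mm); the r=9 cylinder at (4, -2.5) contributes a regular 16-gon of circumradius 9 (perimeter = 2·16·9.000·sin(180°/16) = 56.19 mm); the cylinder at (15.5, 13) does not reach this height (z outside [6.5, 16]); the cylinder at (-1, 6) does not reach this height (z outside [4.5, 24.5]); Taking the first minus the rest: starting from the 14.5×28 cube, the r=9 cylinder at (4, -2.5) partially overlaps it — only the 64.45 mm² overlap (of its 247.98 mm²) is removed, clipping the outline — boundary = 82.73 mm; (rotated 40° about Z; rotation is an isometry so areas/perimeters/island counts are preserved). So its perimeter = 82.73 mm. Layer 21 (z = 6.72): the cube (footprint 14.5×28) is included at this height (perimeter 85.00 mm); the cylinder at (4, -2.5) is not intersected at this z (z outside [0, 6]); the r=7.5 cylinder at (15.5, 13) contributes a regular 16-gon of circumradius 7.5 (perimeter = 2·16·7.500·sin(180°/16) = 46.82 mm); the r=7 cylinder at (-1, 6) gives a regular 16-gon of circumradius 7 (constant along its height) (perimeter = 2·16·7.000·sin(180°/16) = 43.70 mm); Subtracting the remaining from the first: starting from the 14.5×28 cube, the r=7.5 cylinder at (15.5, 13) partially overlaps it — only the 71.30 mm² overlap (of its 172.21 mm²) is removed, clipping the outline; the r=7 cylinder at (-1, 6) partially overlaps it — only the 59.98 mm² overlap (of its 150.01 mm²) is removed, clipping the outline — boundary = 93.85 mm; (whole slice rotated 40° about Z — lengths, areas and connectivity unchanged). So its perimeter = 93.85 mm. Layer 21 is larger (93.85 vs 82.73 mm).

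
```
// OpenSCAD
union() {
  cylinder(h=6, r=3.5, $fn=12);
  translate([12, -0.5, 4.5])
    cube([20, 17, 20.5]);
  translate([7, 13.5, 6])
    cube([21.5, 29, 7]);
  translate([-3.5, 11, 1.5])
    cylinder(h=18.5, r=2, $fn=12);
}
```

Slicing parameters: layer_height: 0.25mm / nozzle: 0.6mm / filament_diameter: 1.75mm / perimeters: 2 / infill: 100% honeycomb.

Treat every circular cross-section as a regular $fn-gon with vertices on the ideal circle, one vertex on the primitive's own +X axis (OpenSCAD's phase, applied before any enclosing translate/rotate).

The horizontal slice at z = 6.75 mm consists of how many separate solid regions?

2

At z = 6.75 mm: the cylinder is not intersected at this z (z outside [0, 6]); the cube at (12, -0.5) (footprint 20×17) is included at this height; the cube at (7, 13.5) is present — its section is the full 21.5×29 rectangle; the cylinder at (-3.5, 11): section is a regular 12-gon, circumradius r=2; Combining (union): the regions partially overlap (shared area 49.50 mm²), so overlapping operands fuse into one piece — 2 connected regions. The result has 2 disconnected regions.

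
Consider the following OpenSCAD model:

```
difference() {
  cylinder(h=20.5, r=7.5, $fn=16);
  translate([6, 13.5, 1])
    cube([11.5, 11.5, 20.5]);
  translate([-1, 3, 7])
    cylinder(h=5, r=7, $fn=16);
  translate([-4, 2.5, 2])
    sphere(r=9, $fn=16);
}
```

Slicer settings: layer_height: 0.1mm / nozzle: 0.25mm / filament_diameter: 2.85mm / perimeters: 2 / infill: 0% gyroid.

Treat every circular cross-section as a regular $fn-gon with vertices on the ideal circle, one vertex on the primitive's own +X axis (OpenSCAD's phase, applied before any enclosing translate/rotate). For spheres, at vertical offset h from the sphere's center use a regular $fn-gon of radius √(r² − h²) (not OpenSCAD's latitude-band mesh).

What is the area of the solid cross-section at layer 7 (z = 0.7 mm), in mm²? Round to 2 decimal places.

At z = 0.7 mm: the r=7.5 cylinder gives a regular 16-gon of circumradius 7.5 (constant along its height) (area = (16/2)·7.500²·sin(360°/16) = 172.21 mm²); the cube at (6, 13.5) is absent (z outside [1, 21.5]); the cylinder at (-1, 3) does not reach this height (z outside [7, 12]); the sphere at (-4, 2.5): section is a regular 16-gon, circumradius = √(r²−h²) = √(9²−1.3²) = 8.906 (area = (16/2)·8.906²·sin(360°/16) = 242.80 mm²); After the difference (first − rest): starting from the r=7.5 cylinder (172.21 mm²), the r=9 sphere at (-4, 2.5) partially overlaps it — only the 128.74 mm² overlap (of its 242.80 mm²) is removed, clipping the outline — area = 43.47 mm². Overall, the cross-section is a single solid region. Net area = 43.47 mm².

43.47 mm²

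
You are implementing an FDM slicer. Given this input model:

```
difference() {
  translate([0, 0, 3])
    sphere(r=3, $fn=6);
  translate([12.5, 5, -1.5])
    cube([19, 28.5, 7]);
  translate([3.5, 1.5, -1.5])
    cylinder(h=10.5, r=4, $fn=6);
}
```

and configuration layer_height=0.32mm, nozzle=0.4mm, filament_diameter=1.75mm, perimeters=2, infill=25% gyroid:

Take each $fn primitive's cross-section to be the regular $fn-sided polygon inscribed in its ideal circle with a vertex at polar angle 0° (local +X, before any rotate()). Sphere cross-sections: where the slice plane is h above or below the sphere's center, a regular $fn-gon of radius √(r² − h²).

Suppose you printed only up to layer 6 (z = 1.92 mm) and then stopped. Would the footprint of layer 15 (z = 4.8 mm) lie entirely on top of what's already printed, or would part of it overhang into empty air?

entirely on top

Compare the two slices. At z = 1.92: the r=3 sphere slices to a regular 6-gon of circumradius 2.799 (√(r²−h²) with h=1.08 from center) (area = (6/2)·2.799²·sin(360°/6) = 20.35 mm²); the cube at (12.5, 5) (footprint 19×28.5) is included at this height (area 541.50 mm²); the r=4 cylinder at (3.5, 1.5) gives a regular 6-gon of circumradius 4 (constant along its height) (area = (6/2)·4.000²·sin(360°/6) = 41.57 mm²); Subtracting the remaining from the first: starting from the r=3 sphere (20.35 mm²), the 19×28.5 cube at (12.5, 5) misses the remaining region (no effect); the r=4 cylinder at (3.5, 1.5) partially overlaps it — only the 7.96 mm² overlap (of its 41.57 mm²) is removed, clipping the outline — area = 12.40 mm². At z = 4.8: the r=3 sphere slices to a regular 6-gon of circumradius 2.400 (√(r²−h²) with h=1.8 from center) (area = (6/2)·2.400²·sin(360°/6) = 14.96 mm²); the cube at (12.5, 5) (footprint 19×28.5) is included at this height (area 541.50 mm²); the cylinder at (3.5, 1.5): section is a regular 6-gon, circumradius r=4 (area = (6/2)·4.000²·sin(360°/6) = 41.57 mm²); After the difference (first − rest): starting from the r=3 sphere (14.96 mm²), the 19×28.5 cube at (12.5, 5) misses the remaining region (no effect); the r=4 cylinder at (3.5, 1.5) partially overlaps it — only the 5.83 mm² overlap (of its 41.57 mm²) is removed, clipping the outline — area = 9.14 mm². Checking containment: the cross-section at z = 4.8 is a subset of the cross-section at z = 1.92.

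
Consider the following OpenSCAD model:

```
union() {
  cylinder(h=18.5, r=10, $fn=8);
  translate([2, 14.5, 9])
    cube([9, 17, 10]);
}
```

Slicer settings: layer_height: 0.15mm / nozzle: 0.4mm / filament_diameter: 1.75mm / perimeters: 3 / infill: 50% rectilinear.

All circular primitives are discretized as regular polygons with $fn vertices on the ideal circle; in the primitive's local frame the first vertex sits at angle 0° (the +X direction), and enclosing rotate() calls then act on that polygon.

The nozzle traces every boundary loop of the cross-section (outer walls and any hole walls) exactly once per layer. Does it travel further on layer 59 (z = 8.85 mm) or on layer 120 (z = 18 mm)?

layer 120 (z = 18 mm)

Layer 59 (z = 8.85): the r=10 cylinder gives a regular 8-gon of circumradius 10 (constant along its height) (perimeter = 2·8·10.000·sin(180°/8) = 61.23 mm); the cube at (2, 14.5) does not reach this height (z outside [9, 19]); Taking the union: only the r=10 cylinder is present, so the union is just that shape — boundary = 61.23 mm. So its perimeter = 61.23 mm. Layer 120 (z = 18): the cylinder: section is a regular 8-gon, circumradius r=10 (perimeter = 2·8·10.000·sin(180°/8) = 61.23 mm); the cube at (2, 14.5) (footprint 9×17) is included at this height (perimeter 52.00 mm); Taking the union: the 2 present regions are separate (no shared area or edge), so areas and boundary lengths simply add and each stays a separate island — boundary = 113.23 mm. So its perimeter = 113.23 mm. Layer 120 is larger (113.23 vs 61.23 mm).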